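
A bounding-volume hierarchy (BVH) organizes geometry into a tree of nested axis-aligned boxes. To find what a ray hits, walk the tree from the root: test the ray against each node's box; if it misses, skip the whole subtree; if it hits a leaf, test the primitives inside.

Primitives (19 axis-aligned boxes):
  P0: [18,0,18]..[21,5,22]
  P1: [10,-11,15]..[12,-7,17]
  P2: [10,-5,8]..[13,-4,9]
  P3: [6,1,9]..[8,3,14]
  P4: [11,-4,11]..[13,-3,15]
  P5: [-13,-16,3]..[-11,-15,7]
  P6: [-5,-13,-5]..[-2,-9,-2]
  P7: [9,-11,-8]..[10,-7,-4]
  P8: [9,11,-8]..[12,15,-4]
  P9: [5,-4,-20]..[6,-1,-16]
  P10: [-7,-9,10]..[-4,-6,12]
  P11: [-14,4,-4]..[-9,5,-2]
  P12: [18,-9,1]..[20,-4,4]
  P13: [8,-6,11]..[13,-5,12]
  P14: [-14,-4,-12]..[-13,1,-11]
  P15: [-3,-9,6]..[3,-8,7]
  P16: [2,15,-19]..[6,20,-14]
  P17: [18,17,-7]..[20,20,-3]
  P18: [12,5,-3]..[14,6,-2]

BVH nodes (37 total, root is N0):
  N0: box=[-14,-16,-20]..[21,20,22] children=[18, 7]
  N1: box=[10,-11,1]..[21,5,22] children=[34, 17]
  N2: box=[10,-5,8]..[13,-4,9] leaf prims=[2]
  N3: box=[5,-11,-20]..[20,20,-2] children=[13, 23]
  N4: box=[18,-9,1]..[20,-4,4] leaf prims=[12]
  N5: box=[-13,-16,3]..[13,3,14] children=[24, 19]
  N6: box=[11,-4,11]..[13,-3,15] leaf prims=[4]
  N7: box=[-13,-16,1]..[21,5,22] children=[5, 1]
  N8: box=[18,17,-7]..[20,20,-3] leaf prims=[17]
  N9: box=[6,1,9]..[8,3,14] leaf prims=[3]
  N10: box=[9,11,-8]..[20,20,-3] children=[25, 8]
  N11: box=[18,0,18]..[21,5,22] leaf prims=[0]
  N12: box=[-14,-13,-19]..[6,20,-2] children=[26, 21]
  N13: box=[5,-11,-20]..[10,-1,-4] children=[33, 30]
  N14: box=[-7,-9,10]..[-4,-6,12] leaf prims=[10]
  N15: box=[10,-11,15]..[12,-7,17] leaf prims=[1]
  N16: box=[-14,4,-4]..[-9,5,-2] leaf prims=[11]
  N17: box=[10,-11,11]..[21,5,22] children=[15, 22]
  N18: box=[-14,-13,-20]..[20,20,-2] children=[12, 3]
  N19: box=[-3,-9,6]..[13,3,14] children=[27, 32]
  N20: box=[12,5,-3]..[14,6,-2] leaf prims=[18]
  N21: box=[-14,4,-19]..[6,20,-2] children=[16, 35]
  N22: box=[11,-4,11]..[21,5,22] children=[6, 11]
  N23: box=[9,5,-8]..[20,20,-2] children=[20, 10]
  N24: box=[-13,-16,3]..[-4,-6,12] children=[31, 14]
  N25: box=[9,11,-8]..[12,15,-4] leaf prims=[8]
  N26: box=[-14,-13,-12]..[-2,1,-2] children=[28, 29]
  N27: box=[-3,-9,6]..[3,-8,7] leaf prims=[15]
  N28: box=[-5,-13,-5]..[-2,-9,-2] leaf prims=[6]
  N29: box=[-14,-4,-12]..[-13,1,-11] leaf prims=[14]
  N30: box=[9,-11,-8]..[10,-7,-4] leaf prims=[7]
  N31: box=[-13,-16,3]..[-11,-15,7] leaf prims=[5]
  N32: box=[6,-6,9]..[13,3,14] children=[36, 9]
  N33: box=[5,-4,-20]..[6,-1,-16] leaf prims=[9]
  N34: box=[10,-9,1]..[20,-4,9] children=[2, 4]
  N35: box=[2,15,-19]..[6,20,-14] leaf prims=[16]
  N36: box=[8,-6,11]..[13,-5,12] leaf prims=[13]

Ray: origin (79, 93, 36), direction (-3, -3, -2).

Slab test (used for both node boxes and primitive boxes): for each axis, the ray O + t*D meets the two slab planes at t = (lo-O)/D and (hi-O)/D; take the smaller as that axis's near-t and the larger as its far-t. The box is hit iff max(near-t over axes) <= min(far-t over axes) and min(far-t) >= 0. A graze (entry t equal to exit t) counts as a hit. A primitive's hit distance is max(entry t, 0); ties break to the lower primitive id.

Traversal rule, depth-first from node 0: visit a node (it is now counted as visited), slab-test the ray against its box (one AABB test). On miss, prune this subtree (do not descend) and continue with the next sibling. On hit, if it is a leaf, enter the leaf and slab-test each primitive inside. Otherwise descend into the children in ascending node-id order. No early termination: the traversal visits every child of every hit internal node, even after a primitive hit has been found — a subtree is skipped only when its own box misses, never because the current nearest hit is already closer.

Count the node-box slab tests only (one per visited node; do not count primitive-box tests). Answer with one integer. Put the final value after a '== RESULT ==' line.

Walk:
N0 x:[58/3,31] y:[73/3,109/3] z:[7,28] -> hit [73/3,28], descend [7, 18]
  N7 x:[58/3,92/3] y:[88/3,109/3] z:[7,35/2] -> miss, prune
  N18 x:[59/3,31] y:[73/3,106/3] z:[19,28] -> hit [73/3,28], descend [3, 12]
    N3 x:[59/3,74/3] y:[73/3,104/3] z:[19,28] -> hit [73/3,74/3], descend [13, 23]
      N13 x:[23,74/3] y:[94/3,104/3] z:[20,28] -> miss, prune
      N23 x:[59/3,70/3] y:[73/3,88/3] z:[19,22] -> miss, prune
    N12 x:[73/3,31] y:[73/3,106/3] z:[19,55/2] -> hit [73/3,55/2], descend [21, 26]
      N21 x:[73/3,31] y:[73/3,89/3] z:[19,55/2] -> hit [73/3,55/2], descend [16, 35]
        N16 x:[88/3,31] y:[88/3,89/3] z:[19,20] -> miss, prune
        N35 x:[73/3,77/3] y:[73/3,26] z:[25,55/2] -> hit [25,77/3] leaf, test {P16@t=25}
      N26 x:[27,31] y:[92/3,106/3] z:[19,24] -> miss, prune

order=[0, 7, 18, 3, 13, 23, 12, 21, 16, 35, 26]  |boxes|=11  |leaves|=1  hit=P16

== RESULT ==
11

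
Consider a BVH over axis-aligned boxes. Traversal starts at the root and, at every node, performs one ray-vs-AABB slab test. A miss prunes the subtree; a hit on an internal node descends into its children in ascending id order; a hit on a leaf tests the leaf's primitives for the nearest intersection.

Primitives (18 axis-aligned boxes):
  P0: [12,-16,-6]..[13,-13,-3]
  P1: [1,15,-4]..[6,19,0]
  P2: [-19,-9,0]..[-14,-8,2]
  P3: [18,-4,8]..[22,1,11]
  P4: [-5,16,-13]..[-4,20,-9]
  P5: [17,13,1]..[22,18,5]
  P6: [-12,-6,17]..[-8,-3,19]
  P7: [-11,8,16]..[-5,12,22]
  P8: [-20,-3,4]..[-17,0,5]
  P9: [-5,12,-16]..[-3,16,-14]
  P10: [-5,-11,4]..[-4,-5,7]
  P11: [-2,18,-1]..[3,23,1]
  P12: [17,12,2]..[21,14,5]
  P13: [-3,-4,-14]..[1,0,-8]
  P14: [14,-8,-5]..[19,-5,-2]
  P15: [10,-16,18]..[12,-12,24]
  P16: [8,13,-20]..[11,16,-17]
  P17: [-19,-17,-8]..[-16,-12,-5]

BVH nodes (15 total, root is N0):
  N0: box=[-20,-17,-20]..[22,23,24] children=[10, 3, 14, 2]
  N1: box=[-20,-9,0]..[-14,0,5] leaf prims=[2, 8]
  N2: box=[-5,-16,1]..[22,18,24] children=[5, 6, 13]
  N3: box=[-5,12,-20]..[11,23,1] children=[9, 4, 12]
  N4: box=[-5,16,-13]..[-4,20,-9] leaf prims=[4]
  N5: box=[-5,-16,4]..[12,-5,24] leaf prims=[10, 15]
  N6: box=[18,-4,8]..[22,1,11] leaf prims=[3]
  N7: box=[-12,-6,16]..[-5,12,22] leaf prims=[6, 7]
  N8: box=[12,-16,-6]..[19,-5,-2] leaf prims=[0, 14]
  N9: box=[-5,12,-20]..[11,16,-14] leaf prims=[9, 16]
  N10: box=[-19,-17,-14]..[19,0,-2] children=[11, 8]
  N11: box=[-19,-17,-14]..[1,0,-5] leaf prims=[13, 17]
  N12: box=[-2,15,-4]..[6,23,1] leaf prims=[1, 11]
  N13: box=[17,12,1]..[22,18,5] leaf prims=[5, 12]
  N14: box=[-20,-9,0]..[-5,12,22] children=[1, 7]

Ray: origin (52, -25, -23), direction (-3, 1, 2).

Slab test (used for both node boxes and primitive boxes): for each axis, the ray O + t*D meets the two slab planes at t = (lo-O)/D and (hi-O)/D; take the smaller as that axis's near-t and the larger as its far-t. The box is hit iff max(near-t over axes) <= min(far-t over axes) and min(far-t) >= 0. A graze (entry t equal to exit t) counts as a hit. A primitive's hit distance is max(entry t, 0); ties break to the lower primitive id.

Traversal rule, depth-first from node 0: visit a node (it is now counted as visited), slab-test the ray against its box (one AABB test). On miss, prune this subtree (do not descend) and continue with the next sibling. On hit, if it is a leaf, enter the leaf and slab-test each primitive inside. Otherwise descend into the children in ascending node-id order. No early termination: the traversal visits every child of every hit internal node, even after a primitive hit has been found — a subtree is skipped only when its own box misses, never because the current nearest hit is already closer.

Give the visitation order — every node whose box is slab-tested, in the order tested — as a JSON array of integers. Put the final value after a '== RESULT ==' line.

Walk:
N0 x:[10,24] y:[8,48] z:[3/2,47/2] -> hit [10,47/2], descend [2, 3, 10, 14]
  N2 x:[10,19] y:[9,43] z:[12,47/2] -> hit [12,19], descend [5, 6, 13]
    N5 x:[40/3,19] y:[9,20] z:[27/2,47/2] -> hit [27/2,19] leaf, test {P10(miss), P15(miss)}
    N6 x:[10,34/3] y:[21,26] z:[31/2,17] -> miss, prune
    N13 x:[10,35/3] y:[37,43] z:[12,14] -> miss, prune
  N3 x:[41/3,19] y:[37,48] z:[3/2,12] -> miss, prune
  N10 x:[11,71/3] y:[8,25] z:[9/2,21/2] -> miss, prune
  N14 x:[19,24] y:[16,37] z:[23/2,45/2] -> hit [19,45/2], descend [1, 7]
    N1 x:[22,24] y:[16,25] z:[23/2,14] -> miss, prune
    N7 x:[19,64/3] y:[19,37] z:[39/2,45/2] -> hit [39/2,64/3] leaf, test {P6@t=20, P7(miss)}

Summary -> nodes [0, 2, 5, 6, 13, 3, 10, 14, 1, 7]; box-tests=10; leaf-entries=2; first=P6

== RESULT ==
[0, 2, 5, 6, 13, 3, 10, 14, 1, 7]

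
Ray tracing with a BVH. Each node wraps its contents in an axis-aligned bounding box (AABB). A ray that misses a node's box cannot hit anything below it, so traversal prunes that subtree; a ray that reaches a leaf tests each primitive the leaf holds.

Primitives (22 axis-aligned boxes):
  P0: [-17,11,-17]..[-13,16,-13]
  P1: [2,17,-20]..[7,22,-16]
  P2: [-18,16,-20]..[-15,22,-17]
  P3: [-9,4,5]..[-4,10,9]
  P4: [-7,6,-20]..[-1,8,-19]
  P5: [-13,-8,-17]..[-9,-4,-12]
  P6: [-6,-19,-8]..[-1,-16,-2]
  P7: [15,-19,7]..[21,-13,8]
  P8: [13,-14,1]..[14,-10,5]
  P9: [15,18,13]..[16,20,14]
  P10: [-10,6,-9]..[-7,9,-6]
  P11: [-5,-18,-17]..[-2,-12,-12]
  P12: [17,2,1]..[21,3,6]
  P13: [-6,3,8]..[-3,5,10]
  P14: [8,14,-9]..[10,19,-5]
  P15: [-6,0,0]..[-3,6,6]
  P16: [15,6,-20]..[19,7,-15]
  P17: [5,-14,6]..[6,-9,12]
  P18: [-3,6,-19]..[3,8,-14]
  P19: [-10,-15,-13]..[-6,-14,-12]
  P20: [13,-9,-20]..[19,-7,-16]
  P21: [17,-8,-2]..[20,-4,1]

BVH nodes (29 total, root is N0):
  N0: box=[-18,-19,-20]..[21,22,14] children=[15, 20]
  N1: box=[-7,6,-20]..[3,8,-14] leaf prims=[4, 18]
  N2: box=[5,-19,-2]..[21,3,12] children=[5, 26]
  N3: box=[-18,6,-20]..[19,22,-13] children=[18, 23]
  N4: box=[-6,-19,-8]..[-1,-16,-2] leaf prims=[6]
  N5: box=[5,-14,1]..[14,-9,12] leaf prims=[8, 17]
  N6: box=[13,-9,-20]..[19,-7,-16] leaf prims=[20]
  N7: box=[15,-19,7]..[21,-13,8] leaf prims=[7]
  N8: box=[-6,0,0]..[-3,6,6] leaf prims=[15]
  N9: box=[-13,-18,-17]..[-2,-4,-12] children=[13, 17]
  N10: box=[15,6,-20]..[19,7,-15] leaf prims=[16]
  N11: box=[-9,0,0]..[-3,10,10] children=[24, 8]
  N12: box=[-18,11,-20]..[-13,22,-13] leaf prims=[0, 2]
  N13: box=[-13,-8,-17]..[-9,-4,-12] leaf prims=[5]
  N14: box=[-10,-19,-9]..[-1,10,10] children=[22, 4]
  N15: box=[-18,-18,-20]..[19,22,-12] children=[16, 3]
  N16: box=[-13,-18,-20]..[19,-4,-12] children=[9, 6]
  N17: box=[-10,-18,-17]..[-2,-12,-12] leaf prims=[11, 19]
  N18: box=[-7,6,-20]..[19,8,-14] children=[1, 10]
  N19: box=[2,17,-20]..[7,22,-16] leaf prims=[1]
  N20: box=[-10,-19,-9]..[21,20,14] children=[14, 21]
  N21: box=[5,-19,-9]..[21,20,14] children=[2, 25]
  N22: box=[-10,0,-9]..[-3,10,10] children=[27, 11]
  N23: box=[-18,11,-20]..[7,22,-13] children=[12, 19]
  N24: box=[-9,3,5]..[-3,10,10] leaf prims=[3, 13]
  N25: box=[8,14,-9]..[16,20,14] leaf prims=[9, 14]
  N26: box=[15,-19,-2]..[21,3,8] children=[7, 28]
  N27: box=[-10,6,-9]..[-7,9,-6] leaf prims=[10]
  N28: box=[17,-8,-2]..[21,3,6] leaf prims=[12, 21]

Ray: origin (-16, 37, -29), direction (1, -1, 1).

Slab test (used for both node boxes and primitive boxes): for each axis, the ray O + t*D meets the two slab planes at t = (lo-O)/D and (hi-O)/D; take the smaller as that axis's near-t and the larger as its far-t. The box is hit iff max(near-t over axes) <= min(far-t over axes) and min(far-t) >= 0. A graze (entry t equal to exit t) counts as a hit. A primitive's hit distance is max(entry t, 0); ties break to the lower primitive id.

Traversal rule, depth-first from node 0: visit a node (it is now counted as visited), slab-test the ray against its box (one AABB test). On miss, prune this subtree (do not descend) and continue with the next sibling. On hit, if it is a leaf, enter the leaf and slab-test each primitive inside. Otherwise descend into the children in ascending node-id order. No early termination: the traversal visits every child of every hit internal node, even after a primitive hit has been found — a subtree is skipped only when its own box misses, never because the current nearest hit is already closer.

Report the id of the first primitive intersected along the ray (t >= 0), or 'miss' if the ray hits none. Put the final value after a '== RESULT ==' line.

Trace the traversal:
N0 x:[-2,37] y:[15,56] z:[9,43] -> hit [15,37], descend [15, 20]
  N15 x:[-2,35] y:[15,55] z:[9,17] -> hit [15,17], descend [3, 16]
    N3 x:[-2,35] y:[15,31] z:[9,16] -> hit [15,16], descend [18, 23]
      N18 x:[9,35] y:[29,31] z:[9,15] -> miss, prune
      N23 x:[-2,23] y:[15,26] z:[9,16] -> hit [15,16], descend [12, 19]
        N12 x:[-2,3] y:[15,26] z:[9,16] -> miss, prune
        N19 x:[18,23] y:[15,20] z:[9,13] -> miss, prune
    N16 x:[3,35] y:[41,55] z:[9,17] -> miss, prune
  N20 x:[6,37] y:[17,56] z:[20,43] -> hit [20,37], descend [14, 21]
    N14 x:[6,15] y:[27,56] z:[20,39] -> miss, prune
    N21 x:[21,37] y:[17,56] z:[20,43] -> hit [21,37], descend [2, 25]
      N2 x:[21,37] y:[34,56] z:[27,41] -> hit [34,37], descend [5, 26]
        N5 x:[21,30] y:[46,51] z:[30,41] -> miss, prune
        N26 x:[31,37] y:[34,56] z:[27,37] -> hit [34,37], descend [7, 28]
          N7 x:[31,37] y:[50,56] z:[36,37] -> miss, prune
          N28 x:[33,37] y:[34,45] z:[27,35] -> hit [34,35] leaf, test {P12@t=34, P21(miss)}
      N25 x:[24,32] y:[17,23] z:[20,43] -> miss, prune

17 AABB tests over nodes [0, 15, 3, 18, 23, 12, 19, 16, 20, 14, 21, 2, 5, 26, 7, 28, 25]; 1 leaf entered; closest P12.

== RESULT ==
12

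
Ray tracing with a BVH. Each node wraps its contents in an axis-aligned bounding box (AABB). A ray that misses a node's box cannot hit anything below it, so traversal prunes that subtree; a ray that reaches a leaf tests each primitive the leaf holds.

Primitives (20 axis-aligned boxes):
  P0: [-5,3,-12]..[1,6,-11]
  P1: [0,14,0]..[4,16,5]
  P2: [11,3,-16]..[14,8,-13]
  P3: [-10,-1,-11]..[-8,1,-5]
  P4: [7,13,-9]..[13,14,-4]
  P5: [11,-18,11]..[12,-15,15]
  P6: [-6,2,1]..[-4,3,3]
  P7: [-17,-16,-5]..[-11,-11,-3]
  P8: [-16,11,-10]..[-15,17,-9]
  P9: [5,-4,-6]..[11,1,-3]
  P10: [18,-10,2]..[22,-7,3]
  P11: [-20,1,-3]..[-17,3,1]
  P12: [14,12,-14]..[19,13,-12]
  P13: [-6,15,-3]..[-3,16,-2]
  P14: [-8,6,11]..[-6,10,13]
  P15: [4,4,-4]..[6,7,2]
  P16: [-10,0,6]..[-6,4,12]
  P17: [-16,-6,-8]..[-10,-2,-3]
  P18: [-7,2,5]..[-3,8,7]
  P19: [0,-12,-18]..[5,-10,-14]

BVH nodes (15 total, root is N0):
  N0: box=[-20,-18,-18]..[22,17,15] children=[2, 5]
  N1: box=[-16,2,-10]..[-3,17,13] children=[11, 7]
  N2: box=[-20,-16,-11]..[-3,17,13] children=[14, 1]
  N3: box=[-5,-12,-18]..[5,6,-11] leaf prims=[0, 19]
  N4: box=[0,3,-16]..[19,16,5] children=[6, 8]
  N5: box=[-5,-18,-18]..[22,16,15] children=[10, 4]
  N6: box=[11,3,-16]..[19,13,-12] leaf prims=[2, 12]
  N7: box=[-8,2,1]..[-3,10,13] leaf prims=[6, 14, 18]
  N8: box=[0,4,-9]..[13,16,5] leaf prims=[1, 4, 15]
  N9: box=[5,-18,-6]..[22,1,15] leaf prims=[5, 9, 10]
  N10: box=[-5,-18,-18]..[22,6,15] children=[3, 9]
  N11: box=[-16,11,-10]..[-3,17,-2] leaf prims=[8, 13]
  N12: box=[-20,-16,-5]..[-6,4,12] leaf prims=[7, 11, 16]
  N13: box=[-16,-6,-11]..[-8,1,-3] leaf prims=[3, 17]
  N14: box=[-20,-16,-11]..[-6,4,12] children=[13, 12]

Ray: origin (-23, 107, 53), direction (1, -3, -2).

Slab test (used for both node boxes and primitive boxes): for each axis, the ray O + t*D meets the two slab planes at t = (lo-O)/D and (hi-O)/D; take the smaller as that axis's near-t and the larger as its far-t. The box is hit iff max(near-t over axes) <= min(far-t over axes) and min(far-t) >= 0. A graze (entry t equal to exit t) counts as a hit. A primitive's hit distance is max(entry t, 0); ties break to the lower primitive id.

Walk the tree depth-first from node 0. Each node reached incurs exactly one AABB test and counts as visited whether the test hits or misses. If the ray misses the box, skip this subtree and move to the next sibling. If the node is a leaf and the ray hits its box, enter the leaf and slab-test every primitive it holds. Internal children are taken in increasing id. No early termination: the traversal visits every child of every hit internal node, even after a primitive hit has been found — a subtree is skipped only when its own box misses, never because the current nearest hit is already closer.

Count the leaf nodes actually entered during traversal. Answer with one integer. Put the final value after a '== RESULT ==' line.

Walk:
N0 x:[3,45] y:[30,125/3] z:[19,71/2] -> hit [30,71/2], descend [2, 5]
  N2 x:[3,20] y:[30,41] z:[20,32] -> miss, prune
  N5 x:[18,45] y:[91/3,125/3] z:[19,71/2] -> hit [91/3,71/2], descend [4, 10]
    N4 x:[23,42] y:[91/3,104/3] z:[24,69/2] -> hit [91/3,69/2], descend [6, 8]
      N6 x:[34,42] y:[94/3,104/3] z:[65/2,69/2] -> hit [34,69/2] leaf, test {P2@t=34, P12(miss)}
      N8 x:[23,36] y:[91/3,103/3] z:[24,31] -> hit [91/3,31] leaf, test {P1(miss), P4@t=31, P15(miss)}
    N10 x:[18,45] y:[101/3,125/3] z:[19,71/2] -> hit [101/3,71/2], descend [3, 9]
      N3 x:[18,28] y:[101/3,119/3] z:[32,71/2] -> miss, prune
      N9 x:[28,45] y:[106/3,125/3] z:[19,59/2] -> miss, prune

order=[0, 2, 5, 4, 6, 8, 10, 3, 9]  |boxes|=9  |leaves|=2  hit=P4

== RESULT ==
2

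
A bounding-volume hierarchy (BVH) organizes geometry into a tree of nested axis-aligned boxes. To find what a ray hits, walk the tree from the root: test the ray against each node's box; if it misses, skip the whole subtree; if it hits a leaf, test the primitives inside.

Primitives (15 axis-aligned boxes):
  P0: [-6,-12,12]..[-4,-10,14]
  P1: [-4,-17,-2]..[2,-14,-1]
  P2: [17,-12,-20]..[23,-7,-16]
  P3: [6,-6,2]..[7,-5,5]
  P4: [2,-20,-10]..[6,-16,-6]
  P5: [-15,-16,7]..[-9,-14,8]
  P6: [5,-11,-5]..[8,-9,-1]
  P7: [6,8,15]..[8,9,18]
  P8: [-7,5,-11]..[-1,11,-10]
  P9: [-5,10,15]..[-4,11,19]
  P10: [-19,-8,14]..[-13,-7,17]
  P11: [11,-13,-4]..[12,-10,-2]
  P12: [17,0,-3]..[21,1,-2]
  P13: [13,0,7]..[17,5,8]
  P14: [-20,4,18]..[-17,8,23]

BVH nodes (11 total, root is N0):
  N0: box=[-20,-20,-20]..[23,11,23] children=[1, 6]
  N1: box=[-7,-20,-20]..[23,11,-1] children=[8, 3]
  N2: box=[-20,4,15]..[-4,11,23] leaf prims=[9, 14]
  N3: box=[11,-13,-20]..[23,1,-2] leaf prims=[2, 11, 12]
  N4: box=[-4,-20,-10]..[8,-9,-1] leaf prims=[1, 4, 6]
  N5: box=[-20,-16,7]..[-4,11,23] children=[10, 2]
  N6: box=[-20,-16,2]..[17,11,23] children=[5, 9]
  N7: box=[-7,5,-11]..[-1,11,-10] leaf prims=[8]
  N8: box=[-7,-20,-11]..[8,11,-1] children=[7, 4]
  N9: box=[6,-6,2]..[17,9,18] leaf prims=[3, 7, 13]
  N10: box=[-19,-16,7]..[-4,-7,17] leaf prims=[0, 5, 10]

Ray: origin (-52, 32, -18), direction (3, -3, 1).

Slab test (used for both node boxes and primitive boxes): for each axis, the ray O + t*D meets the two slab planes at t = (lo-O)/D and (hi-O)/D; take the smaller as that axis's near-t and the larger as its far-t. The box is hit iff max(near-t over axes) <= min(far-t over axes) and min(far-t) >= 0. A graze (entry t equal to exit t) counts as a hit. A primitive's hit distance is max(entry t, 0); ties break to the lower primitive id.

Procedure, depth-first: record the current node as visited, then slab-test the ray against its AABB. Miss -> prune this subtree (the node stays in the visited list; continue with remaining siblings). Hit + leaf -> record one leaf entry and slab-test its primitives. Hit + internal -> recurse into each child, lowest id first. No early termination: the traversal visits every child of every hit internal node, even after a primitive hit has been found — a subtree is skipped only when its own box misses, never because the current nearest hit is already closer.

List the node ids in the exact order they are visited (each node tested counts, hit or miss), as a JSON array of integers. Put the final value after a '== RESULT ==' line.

Traverse from the root:
N0 x:[32/3,25] y:[7,52/3] z:[-2,41] -> hit [32/3,52/3], descend [1, 6]
  N1 x:[15,25] y:[7,52/3] z:[-2,17] -> hit [15,17], descend [3, 8]
    N3 x:[21,25] y:[31/3,15] z:[-2,16] -> miss, prune
    N8 x:[15,20] y:[7,52/3] z:[7,17] -> hit [15,17], descend [4, 7]
      N4 x:[16,20] y:[41/3,52/3] z:[8,17] -> hit [16,17] leaf, test {P1@t=16, P4(miss), P6(miss)}
      N7 x:[15,17] y:[7,9] z:[7,8] -> miss, prune
  N6 x:[32/3,23] y:[7,16] z:[20,41] -> miss, prune

order=[0, 1, 3, 8, 4, 7, 6]  |boxes|=7  |leaves|=1  hit=P1

== RESULT ==
[0, 1, 3, 8, 4, 7, 6]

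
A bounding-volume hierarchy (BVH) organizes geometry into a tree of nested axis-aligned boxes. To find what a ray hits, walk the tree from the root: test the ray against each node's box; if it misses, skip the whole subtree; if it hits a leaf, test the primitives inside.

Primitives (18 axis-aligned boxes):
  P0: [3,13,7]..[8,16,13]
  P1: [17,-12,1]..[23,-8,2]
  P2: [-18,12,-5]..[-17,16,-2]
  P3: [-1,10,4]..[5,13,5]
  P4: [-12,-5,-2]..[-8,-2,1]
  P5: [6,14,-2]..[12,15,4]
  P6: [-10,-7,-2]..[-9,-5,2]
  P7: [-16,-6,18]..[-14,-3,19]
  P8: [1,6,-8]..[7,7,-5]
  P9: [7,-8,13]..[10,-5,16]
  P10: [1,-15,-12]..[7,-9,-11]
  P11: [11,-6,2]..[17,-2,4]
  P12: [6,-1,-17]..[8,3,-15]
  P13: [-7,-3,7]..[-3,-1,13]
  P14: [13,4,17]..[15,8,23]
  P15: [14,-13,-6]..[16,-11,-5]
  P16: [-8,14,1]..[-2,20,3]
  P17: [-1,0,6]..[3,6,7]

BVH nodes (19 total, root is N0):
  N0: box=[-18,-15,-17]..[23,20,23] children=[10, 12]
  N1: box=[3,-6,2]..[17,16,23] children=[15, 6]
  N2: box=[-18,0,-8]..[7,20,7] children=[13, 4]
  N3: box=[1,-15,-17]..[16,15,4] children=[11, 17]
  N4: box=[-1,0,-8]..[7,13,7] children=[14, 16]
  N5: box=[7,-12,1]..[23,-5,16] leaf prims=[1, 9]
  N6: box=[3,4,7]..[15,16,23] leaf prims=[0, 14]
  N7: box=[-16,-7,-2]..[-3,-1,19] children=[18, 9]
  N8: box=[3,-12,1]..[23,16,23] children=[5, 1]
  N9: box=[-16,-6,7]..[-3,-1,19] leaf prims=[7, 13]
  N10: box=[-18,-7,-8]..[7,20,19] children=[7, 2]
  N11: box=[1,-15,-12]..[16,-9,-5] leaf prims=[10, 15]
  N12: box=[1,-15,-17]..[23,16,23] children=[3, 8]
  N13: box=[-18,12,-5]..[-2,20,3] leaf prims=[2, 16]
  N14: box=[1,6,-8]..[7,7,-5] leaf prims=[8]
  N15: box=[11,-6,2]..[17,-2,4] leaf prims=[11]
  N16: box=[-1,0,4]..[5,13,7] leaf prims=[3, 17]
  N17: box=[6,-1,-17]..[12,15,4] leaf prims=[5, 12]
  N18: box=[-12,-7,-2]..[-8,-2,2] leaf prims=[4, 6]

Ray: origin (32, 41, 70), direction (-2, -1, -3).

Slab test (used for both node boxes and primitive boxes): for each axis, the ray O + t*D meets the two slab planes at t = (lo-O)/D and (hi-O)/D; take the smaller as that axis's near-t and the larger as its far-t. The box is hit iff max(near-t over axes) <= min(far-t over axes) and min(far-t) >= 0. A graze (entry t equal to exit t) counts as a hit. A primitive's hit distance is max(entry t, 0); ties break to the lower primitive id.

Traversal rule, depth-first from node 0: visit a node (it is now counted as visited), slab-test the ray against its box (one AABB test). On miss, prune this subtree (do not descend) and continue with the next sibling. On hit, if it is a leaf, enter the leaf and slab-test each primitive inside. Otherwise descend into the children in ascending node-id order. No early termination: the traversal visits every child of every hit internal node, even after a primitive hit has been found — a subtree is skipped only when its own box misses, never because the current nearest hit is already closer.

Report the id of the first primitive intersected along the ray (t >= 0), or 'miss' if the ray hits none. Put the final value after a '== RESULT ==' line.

Walk:
N0 x:[9/2,25] y:[21,56] z:[47/3,29] -> hit [21,25], descend [10, 12]
  N10 x:[25/2,25] y:[21,48] z:[17,26] -> hit [21,25], descend [2, 7]
    N2 x:[25/2,25] y:[21,41] z:[21,26] -> hit [21,25], descend [4, 13]
      N4 x:[25/2,33/2] y:[28,41] z:[21,26] -> miss, prune
      N13 x:[17,25] y:[21,29] z:[67/3,25] -> hit [67/3,25] leaf, test {P2@t=25, P16(miss)}
    N7 x:[35/2,24] y:[42,48] z:[17,24] -> miss, prune
  N12 x:[9/2,31/2] y:[25,56] z:[47/3,29] -> miss, prune

order=[0, 10, 2, 4, 13, 7, 12]  |boxes|=7  |leaves|=1  hit=P2

== RESULT ==
2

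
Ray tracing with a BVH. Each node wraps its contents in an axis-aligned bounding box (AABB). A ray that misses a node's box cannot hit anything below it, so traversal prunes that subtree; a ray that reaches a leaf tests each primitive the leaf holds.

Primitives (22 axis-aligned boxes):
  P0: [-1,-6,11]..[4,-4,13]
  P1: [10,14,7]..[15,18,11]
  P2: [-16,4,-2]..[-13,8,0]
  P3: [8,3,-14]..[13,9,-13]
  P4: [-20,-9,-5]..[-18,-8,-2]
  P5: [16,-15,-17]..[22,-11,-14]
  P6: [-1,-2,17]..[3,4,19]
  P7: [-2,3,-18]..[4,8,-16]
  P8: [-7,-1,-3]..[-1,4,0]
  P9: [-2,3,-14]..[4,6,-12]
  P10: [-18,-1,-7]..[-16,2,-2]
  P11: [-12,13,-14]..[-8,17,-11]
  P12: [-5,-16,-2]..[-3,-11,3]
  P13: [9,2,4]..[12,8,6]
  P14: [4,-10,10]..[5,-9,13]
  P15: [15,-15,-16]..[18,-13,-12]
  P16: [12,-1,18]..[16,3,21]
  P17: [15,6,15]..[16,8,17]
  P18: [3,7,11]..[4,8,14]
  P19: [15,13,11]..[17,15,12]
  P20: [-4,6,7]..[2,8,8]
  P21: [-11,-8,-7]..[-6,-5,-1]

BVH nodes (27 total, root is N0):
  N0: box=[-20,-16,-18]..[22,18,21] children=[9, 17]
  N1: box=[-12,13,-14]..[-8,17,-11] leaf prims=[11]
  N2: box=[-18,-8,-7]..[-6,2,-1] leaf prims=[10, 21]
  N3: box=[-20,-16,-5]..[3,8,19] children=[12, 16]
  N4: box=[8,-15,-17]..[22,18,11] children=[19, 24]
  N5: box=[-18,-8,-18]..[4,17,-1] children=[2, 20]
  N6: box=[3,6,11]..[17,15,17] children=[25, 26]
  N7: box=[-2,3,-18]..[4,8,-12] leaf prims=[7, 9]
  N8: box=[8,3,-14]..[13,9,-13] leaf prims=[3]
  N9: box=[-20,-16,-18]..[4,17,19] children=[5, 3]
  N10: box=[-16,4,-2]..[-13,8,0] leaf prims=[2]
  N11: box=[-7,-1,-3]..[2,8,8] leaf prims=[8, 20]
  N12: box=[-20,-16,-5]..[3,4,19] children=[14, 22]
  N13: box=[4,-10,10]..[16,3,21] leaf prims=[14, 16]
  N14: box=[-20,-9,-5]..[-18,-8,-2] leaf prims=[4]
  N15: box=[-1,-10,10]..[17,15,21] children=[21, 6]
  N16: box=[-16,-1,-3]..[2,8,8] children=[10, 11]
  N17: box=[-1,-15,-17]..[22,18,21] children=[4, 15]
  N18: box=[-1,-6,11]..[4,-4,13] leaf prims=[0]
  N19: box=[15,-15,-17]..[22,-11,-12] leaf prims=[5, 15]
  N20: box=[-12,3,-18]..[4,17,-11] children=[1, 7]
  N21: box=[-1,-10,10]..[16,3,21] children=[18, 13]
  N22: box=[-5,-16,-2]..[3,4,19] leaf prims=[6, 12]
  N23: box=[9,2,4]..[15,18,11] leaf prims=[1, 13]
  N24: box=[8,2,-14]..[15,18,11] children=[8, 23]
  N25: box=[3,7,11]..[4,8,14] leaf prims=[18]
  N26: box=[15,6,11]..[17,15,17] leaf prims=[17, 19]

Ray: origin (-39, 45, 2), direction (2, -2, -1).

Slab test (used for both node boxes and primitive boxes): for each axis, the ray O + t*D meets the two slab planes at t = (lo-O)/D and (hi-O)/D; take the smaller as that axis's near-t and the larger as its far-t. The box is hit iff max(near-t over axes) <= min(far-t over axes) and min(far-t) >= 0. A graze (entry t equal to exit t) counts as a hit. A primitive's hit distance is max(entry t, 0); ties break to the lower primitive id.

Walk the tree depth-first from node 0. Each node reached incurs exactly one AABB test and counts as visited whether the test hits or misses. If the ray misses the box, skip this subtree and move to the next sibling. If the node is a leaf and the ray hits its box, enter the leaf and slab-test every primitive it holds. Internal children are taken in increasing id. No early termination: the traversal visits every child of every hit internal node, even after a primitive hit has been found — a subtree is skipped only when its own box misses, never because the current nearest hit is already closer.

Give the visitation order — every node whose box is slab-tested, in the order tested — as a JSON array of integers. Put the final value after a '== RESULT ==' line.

Traverse from the root:
N0 x:[19/2,61/2] y:[27/2,61/2] z:[-19,20] -> hit [27/2,20], descend [9, 17]
  N9 x:[19/2,43/2] y:[14,61/2] z:[-17,20] -> hit [14,20], descend [3, 5]
    N3 x:[19/2,21] y:[37/2,61/2] z:[-17,7] -> miss, prune
    N5 x:[21/2,43/2] y:[14,53/2] z:[3,20] -> hit [14,20], descend [2, 20]
      N2 x:[21/2,33/2] y:[43/2,53/2] z:[3,9] -> miss, prune
      N20 x:[27/2,43/2] y:[14,21] z:[13,20] -> hit [14,20], descend [1, 7]
        N1 x:[27/2,31/2] y:[14,16] z:[13,16] -> hit [14,31/2] leaf, test {P11@t=14}
        N7 x:[37/2,43/2] y:[37/2,21] z:[14,20] -> hit [37/2,20] leaf, test {P7@t=37/2, P9(miss)}
  N17 x:[19,61/2] y:[27/2,30] z:[-19,19] -> hit [19,19], descend [4, 15]
    N4 x:[47/2,61/2] y:[27/2,30] z:[-9,19] -> miss, prune
    N15 x:[19,28] y:[15,55/2] z:[-19,-8] -> miss, prune

order=[0, 9, 3, 5, 2, 20, 1, 7, 17, 4, 15]  |boxes|=11  |leaves|=2  hit=P11

== RESULT ==
[0, 9, 3, 5, 2, 20, 1, 7, 17, 4, 15]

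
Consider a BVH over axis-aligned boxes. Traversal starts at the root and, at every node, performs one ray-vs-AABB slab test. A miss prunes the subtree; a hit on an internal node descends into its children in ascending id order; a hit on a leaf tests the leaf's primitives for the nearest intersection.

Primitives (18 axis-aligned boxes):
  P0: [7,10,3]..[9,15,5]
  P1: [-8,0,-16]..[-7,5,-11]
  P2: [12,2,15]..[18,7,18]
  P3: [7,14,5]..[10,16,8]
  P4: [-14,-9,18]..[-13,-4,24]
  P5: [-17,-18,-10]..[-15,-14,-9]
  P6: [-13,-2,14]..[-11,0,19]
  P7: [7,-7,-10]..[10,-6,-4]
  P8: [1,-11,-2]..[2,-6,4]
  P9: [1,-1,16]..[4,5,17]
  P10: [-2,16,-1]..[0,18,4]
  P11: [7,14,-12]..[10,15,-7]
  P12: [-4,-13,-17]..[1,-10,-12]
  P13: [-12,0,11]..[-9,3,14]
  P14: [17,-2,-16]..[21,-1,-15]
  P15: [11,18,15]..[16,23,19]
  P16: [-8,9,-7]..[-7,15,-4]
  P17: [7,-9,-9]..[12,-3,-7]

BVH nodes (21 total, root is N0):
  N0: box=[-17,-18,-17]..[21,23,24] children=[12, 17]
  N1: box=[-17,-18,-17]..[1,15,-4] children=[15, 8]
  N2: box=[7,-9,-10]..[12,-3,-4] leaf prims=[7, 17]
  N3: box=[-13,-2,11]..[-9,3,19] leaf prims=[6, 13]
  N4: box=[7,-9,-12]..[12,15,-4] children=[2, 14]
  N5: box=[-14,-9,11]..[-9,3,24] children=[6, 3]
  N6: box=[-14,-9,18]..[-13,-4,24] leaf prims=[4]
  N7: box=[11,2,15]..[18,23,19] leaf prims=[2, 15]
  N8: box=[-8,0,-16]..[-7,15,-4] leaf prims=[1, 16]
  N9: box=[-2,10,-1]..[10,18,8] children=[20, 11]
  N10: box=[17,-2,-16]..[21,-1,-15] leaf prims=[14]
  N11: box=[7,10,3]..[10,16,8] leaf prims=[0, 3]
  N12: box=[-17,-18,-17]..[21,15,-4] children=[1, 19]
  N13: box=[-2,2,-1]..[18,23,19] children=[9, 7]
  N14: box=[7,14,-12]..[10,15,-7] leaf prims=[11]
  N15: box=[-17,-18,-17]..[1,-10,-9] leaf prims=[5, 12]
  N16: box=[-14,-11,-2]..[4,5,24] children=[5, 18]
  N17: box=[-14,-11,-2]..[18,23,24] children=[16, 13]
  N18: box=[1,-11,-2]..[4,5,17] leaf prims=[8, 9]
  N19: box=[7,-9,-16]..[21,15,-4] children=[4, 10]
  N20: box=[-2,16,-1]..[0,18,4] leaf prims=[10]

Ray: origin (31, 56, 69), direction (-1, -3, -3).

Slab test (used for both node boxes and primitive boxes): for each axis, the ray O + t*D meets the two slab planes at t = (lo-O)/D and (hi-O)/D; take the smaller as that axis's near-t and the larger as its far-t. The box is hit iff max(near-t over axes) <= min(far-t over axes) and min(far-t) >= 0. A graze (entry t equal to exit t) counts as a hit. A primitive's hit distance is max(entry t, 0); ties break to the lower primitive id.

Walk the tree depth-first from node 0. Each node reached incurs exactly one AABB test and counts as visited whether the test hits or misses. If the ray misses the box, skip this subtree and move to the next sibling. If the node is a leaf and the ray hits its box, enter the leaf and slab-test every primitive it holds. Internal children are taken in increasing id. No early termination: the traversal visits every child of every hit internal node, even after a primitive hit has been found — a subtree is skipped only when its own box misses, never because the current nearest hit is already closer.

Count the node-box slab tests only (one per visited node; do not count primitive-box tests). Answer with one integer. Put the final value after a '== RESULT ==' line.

Trace the traversal:
N0 x:[10,48] y:[11,74/3] z:[15,86/3] -> hit [15,74/3], descend [12, 17]
  N12 x:[10,48] y:[41/3,74/3] z:[73/3,86/3] -> hit [73/3,74/3], descend [1, 19]
    N1 x:[30,48] y:[41/3,74/3] z:[73/3,86/3] -> miss, prune
    N19 x:[10,24] y:[41/3,65/3] z:[73/3,85/3] -> miss, prune
  N17 x:[13,45] y:[11,67/3] z:[15,71/3] -> hit [15,67/3], descend [13, 16]
    N13 x:[13,33] y:[11,18] z:[50/3,70/3] -> hit [50/3,18], descend [7, 9]
      N7 x:[13,20] y:[11,18] z:[50/3,18] -> hit [50/3,18] leaf, test {P2@t=17, P15(miss)}
      N9 x:[21,33] y:[38/3,46/3] z:[61/3,70/3] -> miss, prune
    N16 x:[27,45] y:[17,67/3] z:[15,71/3] -> miss, prune

order=[0, 12, 1, 19, 17, 13, 7, 9, 16]  |boxes|=9  |leaves|=1  hit=P2

== RESULT ==
9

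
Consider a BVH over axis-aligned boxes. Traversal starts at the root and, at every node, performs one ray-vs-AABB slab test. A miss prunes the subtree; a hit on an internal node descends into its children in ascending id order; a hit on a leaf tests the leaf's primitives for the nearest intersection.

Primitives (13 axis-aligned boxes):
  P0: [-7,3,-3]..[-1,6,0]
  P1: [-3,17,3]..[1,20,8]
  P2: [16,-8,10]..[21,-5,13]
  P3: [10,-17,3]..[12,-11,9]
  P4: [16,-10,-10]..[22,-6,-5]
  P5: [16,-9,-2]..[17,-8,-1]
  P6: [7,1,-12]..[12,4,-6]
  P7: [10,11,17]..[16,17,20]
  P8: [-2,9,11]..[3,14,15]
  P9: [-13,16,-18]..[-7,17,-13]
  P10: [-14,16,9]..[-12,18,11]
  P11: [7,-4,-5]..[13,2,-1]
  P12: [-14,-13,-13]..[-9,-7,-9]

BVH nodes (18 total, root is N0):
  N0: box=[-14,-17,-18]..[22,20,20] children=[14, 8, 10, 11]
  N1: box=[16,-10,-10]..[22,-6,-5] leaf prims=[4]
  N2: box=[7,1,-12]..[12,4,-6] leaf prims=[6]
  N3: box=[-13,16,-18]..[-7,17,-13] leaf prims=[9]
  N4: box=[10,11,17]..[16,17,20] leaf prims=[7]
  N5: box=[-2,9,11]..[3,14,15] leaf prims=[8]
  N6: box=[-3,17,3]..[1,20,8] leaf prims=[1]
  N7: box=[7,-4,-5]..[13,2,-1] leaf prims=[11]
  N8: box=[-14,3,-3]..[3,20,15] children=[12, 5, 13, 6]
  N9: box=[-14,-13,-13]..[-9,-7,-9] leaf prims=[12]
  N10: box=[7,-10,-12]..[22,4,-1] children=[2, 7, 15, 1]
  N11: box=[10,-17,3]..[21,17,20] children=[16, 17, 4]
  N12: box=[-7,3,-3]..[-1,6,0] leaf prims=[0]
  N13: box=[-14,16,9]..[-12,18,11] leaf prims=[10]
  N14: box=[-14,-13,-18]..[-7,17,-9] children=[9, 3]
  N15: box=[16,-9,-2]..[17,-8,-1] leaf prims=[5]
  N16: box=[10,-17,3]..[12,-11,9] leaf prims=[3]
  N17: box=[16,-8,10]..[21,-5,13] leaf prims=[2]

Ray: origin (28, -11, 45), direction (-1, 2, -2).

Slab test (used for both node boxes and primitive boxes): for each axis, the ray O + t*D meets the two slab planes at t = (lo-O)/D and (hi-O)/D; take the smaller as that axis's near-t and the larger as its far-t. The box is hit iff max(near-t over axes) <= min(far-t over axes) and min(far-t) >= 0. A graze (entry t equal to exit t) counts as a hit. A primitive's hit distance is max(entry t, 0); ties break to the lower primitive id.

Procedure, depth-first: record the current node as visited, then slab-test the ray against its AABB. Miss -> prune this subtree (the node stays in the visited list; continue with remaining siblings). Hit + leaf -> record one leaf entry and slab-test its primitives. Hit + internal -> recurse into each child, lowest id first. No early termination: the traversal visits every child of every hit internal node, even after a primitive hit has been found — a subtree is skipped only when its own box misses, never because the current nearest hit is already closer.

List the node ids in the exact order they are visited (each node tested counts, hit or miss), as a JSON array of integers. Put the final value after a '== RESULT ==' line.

Walk:
N0 x:[6,42] y:[-3,31/2] z:[25/2,63/2] -> hit [25/2,31/2], descend [8, 10, 11, 14]
  N8 x:[25,42] y:[7,31/2] z:[15,24] -> miss, prune
  N10 x:[6,21] y:[1/2,15/2] z:[23,57/2] -> miss, prune
  N11 x:[7,18] y:[-3,14] z:[25/2,21] -> hit [25/2,14], descend [4, 16, 17]
    N4 x:[12,18] y:[11,14] z:[25/2,14] -> hit [25/2,14] leaf, test {P7@t=25/2}
    N16 x:[16,18] y:[-3,0] z:[18,21] -> miss, prune
    N17 x:[7,12] y:[3/2,3] z:[16,35/2] -> miss, prune
  N14 x:[35,42] y:[-1,14] z:[27,63/2] -> miss, prune

order=[0, 8, 10, 11, 4, 16, 17, 14]  |boxes|=8  |leaves|=1  hit=P7

== RESULT ==
[0, 8, 10, 11, 4, 16, 17, 14]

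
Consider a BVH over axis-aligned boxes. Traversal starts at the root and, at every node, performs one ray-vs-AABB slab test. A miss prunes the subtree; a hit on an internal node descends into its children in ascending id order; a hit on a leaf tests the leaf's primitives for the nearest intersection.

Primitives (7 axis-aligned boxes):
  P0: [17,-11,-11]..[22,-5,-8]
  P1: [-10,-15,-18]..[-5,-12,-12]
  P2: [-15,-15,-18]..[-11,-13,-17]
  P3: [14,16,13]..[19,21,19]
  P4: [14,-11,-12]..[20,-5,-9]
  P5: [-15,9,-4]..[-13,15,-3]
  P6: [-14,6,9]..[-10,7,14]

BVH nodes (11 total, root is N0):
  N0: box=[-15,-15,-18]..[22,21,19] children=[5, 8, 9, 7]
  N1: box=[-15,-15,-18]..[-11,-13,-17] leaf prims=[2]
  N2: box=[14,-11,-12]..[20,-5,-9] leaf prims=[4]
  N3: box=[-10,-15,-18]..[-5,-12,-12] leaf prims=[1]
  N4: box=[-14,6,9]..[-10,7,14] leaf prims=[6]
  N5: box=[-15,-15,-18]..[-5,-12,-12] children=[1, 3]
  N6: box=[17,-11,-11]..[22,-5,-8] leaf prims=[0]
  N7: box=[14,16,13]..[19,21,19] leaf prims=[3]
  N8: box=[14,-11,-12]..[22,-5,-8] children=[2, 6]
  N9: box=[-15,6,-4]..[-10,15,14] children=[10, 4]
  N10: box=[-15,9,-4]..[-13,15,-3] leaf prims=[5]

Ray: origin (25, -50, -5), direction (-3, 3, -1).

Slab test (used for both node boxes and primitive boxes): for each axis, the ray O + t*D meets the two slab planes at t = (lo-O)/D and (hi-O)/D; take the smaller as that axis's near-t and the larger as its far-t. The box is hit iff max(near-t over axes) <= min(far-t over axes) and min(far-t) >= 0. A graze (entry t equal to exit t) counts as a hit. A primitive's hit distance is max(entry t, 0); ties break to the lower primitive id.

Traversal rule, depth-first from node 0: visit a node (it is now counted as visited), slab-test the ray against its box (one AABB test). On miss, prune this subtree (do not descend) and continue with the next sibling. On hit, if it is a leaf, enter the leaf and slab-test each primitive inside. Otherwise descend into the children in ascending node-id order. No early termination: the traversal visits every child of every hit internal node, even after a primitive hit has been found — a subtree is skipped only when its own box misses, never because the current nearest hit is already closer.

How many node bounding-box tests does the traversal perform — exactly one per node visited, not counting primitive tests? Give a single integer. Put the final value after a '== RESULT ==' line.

Walk:
N0 x:[1,40/3] y:[35/3,71/3] z:[-24,13] -> hit [35/3,13], descend [5, 7, 8, 9]
  N5 x:[10,40/3] y:[35/3,38/3] z:[7,13] -> hit [35/3,38/3], descend [1, 3]
    N1 x:[12,40/3] y:[35/3,37/3] z:[12,13] -> hit [12,37/3] leaf, test {P2@t=12}
    N3 x:[10,35/3] y:[35/3,38/3] z:[7,13] -> hit [35/3,35/3] leaf, test {P1@t=35/3}
  N7 x:[2,11/3] y:[22,71/3] z:[-24,-18] -> miss, prune
  N8 x:[1,11/3] y:[13,15] z:[3,7] -> miss, prune
  N9 x:[35/3,40/3] y:[56/3,65/3] z:[-19,-1] -> miss, prune

Summary -> nodes [0, 5, 1, 3, 7, 8, 9]; box-tests=7; leaf-entries=2; first=P1

== RESULT ==
7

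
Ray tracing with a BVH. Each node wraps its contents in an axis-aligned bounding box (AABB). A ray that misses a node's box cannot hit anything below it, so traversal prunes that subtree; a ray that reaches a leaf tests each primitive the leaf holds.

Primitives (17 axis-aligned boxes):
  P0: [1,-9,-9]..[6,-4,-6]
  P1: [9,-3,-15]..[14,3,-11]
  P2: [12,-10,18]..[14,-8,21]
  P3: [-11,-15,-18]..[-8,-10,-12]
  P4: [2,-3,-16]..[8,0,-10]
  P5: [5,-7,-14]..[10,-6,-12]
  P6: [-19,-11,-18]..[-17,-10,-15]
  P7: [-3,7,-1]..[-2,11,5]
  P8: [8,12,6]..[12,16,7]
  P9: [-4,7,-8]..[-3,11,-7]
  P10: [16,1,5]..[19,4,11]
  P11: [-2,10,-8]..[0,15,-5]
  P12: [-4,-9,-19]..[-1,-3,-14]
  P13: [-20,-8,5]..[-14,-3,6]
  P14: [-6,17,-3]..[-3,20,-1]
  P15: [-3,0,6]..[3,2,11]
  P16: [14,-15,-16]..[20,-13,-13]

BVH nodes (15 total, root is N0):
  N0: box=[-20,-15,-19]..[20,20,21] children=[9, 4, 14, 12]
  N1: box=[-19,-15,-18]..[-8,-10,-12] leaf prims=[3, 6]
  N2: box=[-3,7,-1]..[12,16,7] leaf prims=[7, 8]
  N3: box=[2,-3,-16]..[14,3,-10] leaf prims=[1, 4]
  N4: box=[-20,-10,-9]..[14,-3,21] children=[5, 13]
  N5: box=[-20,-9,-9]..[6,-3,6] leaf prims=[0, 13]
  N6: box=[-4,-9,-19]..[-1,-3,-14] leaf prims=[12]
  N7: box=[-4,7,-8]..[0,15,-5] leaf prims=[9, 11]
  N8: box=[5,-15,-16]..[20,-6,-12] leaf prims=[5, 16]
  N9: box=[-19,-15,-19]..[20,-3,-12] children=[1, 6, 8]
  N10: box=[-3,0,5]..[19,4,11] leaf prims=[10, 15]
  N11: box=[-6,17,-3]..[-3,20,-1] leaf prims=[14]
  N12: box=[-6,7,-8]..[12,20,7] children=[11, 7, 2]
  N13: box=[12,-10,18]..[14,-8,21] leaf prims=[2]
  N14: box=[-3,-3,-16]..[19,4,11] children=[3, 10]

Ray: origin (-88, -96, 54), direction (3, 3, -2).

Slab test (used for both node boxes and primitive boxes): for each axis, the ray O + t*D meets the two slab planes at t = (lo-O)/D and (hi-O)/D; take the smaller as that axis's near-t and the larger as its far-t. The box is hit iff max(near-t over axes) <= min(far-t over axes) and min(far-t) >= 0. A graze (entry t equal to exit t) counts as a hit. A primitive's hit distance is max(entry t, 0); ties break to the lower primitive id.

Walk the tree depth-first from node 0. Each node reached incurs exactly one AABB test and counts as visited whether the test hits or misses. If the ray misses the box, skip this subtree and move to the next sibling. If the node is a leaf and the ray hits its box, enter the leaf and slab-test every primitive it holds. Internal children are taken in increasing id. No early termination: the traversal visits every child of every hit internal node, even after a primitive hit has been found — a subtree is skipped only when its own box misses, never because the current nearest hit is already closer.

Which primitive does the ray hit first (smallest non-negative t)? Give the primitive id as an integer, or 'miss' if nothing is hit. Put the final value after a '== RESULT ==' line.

Walk:
N0 x:[68/3,36] y:[27,116/3] z:[33/2,73/2] -> hit [27,36], descend [4, 9, 12, 14]
  N4 x:[68/3,34] y:[86/3,31] z:[33/2,63/2] -> hit [86/3,31], descend [5, 13]
    N5 x:[68/3,94/3] y:[29,31] z:[24,63/2] -> hit [29,31] leaf, test {P0@t=30, P13(miss)}
    N13 x:[100/3,34] y:[86/3,88/3] z:[33/2,18] -> miss, prune
  N9 x:[23,36] y:[27,31] z:[33,73/2] -> miss, prune
  N12 x:[82/3,100/3] y:[103/3,116/3] z:[47/2,31] -> miss, prune
  N14 x:[85/3,107/3] y:[31,100/3] z:[43/2,35] -> hit [31,100/3], descend [3, 10]
    N3 x:[30,34] y:[31,33] z:[32,35] -> hit [32,33] leaf, test {P1@t=65/2, P4@t=32}
    N10 x:[85/3,107/3] y:[32,100/3] z:[43/2,49/2] -> miss, prune

Visited [0, 4, 5, 13, 9, 12, 14, 3, 10]. Tests: 9 box, 2 leaf. Nearest: P0.

== RESULT ==
0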